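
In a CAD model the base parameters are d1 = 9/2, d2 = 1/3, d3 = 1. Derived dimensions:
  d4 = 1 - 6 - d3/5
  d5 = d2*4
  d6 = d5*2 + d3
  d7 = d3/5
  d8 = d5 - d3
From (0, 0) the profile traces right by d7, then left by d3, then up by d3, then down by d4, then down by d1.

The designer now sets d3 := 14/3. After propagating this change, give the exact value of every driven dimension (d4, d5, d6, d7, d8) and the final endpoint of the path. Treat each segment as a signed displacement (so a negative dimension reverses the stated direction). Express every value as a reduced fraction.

d4 = -89/15
d5 = 4/3
d6 = 22/3
d7 = 14/15
d8 = -10/3
endpoint = (-56/15, 61/10)

Apply edit: d3 := 14/3
  d4 = 1 - 6 - d3/5 = -89/15
  d5 = d2*4 = 4/3
  d6 = d5*2 + d3 = 22/3
  d7 = d3/5 = 14/15
  d8 = d5 - d3 = -10/3
Walk from origin (0, 0):
  seg 1: right by d7 = 14/15 → (14/15, 0)
  seg 2: left by d3 = 14/3 → (-56/15, 0)
  seg 3: up by d3 = 14/3 → (-56/15, 14/3)
  seg 4: down by d4 = -89/15 → (-56/15, 53/5)
  seg 5: down by d1 = 9/2 → (-56/15, 61/10)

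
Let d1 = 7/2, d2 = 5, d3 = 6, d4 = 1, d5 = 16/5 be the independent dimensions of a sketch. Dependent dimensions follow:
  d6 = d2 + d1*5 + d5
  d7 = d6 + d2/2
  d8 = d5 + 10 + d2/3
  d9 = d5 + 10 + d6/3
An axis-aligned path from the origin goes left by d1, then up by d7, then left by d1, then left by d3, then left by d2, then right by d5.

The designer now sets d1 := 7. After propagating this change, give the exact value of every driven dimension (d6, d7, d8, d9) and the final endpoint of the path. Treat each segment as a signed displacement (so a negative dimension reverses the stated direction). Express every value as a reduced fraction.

d6 = 216/5
d7 = 457/10
d8 = 223/15
d9 = 138/5
endpoint = (-109/5, 457/10)

Apply edit: d1 := 7
  d6 = d2 + d1*5 + d5 = 216/5
  d7 = d6 + d2/2 = 457/10
  d8 = d5 + 10 + d2/3 = 223/15
  d9 = d5 + 10 + d6/3 = 138/5
Walk from origin (0, 0):
  seg 1: left by d1 = 7 → (-7, 0)
  seg 2: up by d7 = 457/10 → (-7, 457/10)
  seg 3: left by d1 = 7 → (-14, 457/10)
  seg 4: left by d3 = 6 → (-20, 457/10)
  seg 5: left by d2 = 5 → (-25, 457/10)
  seg 6: right by d5 = 16/5 → (-109/5, 457/10)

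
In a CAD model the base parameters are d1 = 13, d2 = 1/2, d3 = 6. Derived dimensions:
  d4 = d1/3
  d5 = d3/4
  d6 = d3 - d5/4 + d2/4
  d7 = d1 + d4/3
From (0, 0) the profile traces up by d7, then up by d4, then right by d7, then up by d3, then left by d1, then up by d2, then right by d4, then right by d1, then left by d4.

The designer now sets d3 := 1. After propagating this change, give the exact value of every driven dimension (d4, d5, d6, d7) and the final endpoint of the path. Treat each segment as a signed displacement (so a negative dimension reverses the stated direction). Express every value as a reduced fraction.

Apply edit: d3 := 1
  d4 = d1/3 = 13/3
  d5 = d3/4 = 1/4
  d6 = d3 - d5/4 + d2/4 = 17/16
  d7 = d1 + d4/3 = 130/9
Walk from origin (0, 0):
  seg 1: up by d7 = 130/9 → (0, 130/9)
  seg 2: up by d4 = 13/3 → (0, 169/9)
  seg 3: right by d7 = 130/9 → (130/9, 169/9)
  seg 4: up by d3 = 1 → (130/9, 178/9)
  seg 5: left by d1 = 13 → (13/9, 178/9)
  seg 6: up by d2 = 1/2 → (13/9, 365/18)
  seg 7: right by d4 = 13/3 → (52/9, 365/18)
  seg 8: right by d1 = 13 → (169/9, 365/18)
  seg 9: left by d4 = 13/3 → (130/9, 365/18)

d4 = 13/3
d5 = 1/4
d6 = 17/16
d7 = 130/9
endpoint = (130/9, 365/18)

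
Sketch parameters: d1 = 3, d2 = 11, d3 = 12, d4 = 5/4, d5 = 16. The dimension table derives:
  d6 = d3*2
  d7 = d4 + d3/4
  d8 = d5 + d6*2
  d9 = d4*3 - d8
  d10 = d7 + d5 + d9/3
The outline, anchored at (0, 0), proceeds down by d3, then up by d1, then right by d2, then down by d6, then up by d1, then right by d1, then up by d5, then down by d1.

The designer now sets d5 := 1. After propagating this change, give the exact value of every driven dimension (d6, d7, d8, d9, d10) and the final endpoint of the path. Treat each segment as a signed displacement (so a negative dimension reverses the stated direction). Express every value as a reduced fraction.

d6 = 24
d7 = 17/4
d8 = 49
d9 = -181/4
d10 = -59/6
endpoint = (14, -32)

Apply edit: d5 := 1
  d6 = d3*2 = 24
  d7 = d4 + d3/4 = 17/4
  d8 = d5 + d6*2 = 49
  d9 = d4*3 - d8 = -181/4
  d10 = d7 + d5 + d9/3 = -59/6
Walk from origin (0, 0):
  seg 1: down by d3 = 12 → (0, -12)
  seg 2: up by d1 = 3 → (0, -9)
  seg 3: right by d2 = 11 → (11, -9)
  seg 4: down by d6 = 24 → (11, -33)
  seg 5: up by d1 = 3 → (11, -30)
  seg 6: right by d1 = 3 → (14, -30)
  seg 7: up by d5 = 1 → (14, -29)
  seg 8: down by d1 = 3 → (14, -32)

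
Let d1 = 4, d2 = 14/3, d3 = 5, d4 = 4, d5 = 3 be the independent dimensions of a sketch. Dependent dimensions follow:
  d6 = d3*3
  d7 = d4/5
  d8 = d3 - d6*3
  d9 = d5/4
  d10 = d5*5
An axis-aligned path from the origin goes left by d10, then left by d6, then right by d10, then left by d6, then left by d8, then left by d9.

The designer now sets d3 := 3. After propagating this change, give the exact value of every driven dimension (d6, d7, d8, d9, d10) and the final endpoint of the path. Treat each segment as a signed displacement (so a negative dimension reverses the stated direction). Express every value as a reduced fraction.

Apply edit: d3 := 3
  d6 = d3*3 = 9
  d7 = d4/5 = 4/5
  d8 = d3 - d6*3 = -24
  d9 = d5/4 = 3/4
  d10 = d5*5 = 15
Walk from origin (0, 0):
  seg 1: left by d10 = 15 → (-15, 0)
  seg 2: left by d6 = 9 → (-24, 0)
  seg 3: right by d10 = 15 → (-9, 0)
  seg 4: left by d6 = 9 → (-18, 0)
  seg 5: left by d8 = -24 → (6, 0)
  seg 6: left by d9 = 3/4 → (21/4, 0)

d6 = 9
d7 = 4/5
d8 = -24
d9 = 3/4
d10 = 15
endpoint = (21/4, 0)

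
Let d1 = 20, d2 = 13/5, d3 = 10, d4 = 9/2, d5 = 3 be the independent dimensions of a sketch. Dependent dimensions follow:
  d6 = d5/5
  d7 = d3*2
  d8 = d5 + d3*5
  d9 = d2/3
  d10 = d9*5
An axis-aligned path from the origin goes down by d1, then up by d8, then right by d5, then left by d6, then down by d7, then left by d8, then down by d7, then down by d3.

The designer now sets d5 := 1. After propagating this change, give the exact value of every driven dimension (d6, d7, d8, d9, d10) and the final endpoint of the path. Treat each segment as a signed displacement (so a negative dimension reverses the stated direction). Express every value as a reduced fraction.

Apply edit: d5 := 1
  d6 = d5/5 = 1/5
  d7 = d3*2 = 20
  d8 = d5 + d3*5 = 51
  d9 = d2/3 = 13/15
  d10 = d9*5 = 13/3
Walk from origin (0, 0):
  seg 1: down by d1 = 20 → (0, -20)
  seg 2: up by d8 = 51 → (0, 31)
  seg 3: right by d5 = 1 → (1, 31)
  seg 4: left by d6 = 1/5 → (4/5, 31)
  seg 5: down by d7 = 20 → (4/5, 11)
  seg 6: left by d8 = 51 → (-251/5, 11)
  seg 7: down by d7 = 20 → (-251/5, -9)
  seg 8: down by d3 = 10 → (-251/5, -19)

d6 = 1/5
d7 = 20
d8 = 51
d9 = 13/15
d10 = 13/3
endpoint = (-251/5, -19)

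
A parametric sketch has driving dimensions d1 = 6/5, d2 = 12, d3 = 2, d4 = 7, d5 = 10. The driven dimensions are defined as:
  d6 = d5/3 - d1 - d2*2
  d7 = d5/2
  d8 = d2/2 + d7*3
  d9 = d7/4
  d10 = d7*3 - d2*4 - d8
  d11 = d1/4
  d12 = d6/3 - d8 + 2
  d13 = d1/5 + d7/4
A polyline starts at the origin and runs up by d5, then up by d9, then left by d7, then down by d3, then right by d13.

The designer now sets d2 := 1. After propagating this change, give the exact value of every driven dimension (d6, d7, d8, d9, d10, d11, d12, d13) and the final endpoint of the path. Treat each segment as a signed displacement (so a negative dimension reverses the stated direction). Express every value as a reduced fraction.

Apply edit: d2 := 1
  d6 = d5/3 - d1 - d2*2 = 2/15
  d7 = d5/2 = 5
  d8 = d2/2 + d7*3 = 31/2
  d9 = d7/4 = 5/4
  d10 = d7*3 - d2*4 - d8 = -9/2
  d11 = d1/4 = 3/10
  d12 = d6/3 - d8 + 2 = -1211/90
  d13 = d1/5 + d7/4 = 149/100
Walk from origin (0, 0):
  seg 1: up by d5 = 10 → (0, 10)
  seg 2: up by d9 = 5/4 → (0, 45/4)
  seg 3: left by d7 = 5 → (-5, 45/4)
  seg 4: down by d3 = 2 → (-5, 37/4)
  seg 5: right by d13 = 149/100 → (-351/100, 37/4)

d6 = 2/15
d7 = 5
d8 = 31/2
d9 = 5/4
d10 = -9/2
d11 = 3/10
d12 = -1211/90
d13 = 149/100
endpoint = (-351/100, 37/4)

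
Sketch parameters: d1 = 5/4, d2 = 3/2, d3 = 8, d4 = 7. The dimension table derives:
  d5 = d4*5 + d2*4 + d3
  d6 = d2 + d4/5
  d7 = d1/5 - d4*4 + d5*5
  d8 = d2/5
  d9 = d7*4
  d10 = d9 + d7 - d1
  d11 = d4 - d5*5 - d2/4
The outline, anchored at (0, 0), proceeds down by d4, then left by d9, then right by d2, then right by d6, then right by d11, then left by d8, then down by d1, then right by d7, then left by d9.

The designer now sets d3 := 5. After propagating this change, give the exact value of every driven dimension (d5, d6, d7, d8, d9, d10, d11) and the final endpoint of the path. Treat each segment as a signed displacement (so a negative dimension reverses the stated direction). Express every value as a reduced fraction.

d5 = 46
d6 = 29/10
d7 = 809/4
d8 = 3/10
d9 = 809
d10 = 1010
d11 = -1787/8
endpoint = (-65401/40, -33/4)

Apply edit: d3 := 5
  d5 = d4*5 + d2*4 + d3 = 46
  d6 = d2 + d4/5 = 29/10
  d7 = d1/5 - d4*4 + d5*5 = 809/4
  d8 = d2/5 = 3/10
  d9 = d7*4 = 809
  d10 = d9 + d7 - d1 = 1010
  d11 = d4 - d5*5 - d2/4 = -1787/8
Walk from origin (0, 0):
  seg 1: down by d4 = 7 → (0, -7)
  seg 2: left by d9 = 809 → (-809, -7)
  seg 3: right by d2 = 3/2 → (-1615/2, -7)
  seg 4: right by d6 = 29/10 → (-4023/5, -7)
  seg 5: right by d11 = -1787/8 → (-41119/40, -7)
  seg 6: left by d8 = 3/10 → (-41131/40, -7)
  seg 7: down by d1 = 5/4 → (-41131/40, -33/4)
  seg 8: right by d7 = 809/4 → (-33041/40, -33/4)
  seg 9: left by d9 = 809 → (-65401/40, -33/4)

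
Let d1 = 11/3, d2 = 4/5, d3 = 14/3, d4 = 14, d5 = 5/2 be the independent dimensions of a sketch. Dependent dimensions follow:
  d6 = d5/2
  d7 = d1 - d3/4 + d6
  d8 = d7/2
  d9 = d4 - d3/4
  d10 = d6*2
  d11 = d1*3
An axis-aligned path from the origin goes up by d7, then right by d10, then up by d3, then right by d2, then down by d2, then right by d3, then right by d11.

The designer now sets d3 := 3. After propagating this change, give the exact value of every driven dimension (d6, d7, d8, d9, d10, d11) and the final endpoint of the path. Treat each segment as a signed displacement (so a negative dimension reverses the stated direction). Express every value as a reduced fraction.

d6 = 5/4
d7 = 25/6
d8 = 25/12
d9 = 53/4
d10 = 5/2
d11 = 11
endpoint = (173/10, 191/30)

Apply edit: d3 := 3
  d6 = d5/2 = 5/4
  d7 = d1 - d3/4 + d6 = 25/6
  d8 = d7/2 = 25/12
  d9 = d4 - d3/4 = 53/4
  d10 = d6*2 = 5/2
  d11 = d1*3 = 11
Walk from origin (0, 0):
  seg 1: up by d7 = 25/6 → (0, 25/6)
  seg 2: right by d10 = 5/2 → (5/2, 25/6)
  seg 3: up by d3 = 3 → (5/2, 43/6)
  seg 4: right by d2 = 4/5 → (33/10, 43/6)
  seg 5: down by d2 = 4/5 → (33/10, 191/30)
  seg 6: right by d3 = 3 → (63/10, 191/30)
  seg 7: right by d11 = 11 → (173/10, 191/30)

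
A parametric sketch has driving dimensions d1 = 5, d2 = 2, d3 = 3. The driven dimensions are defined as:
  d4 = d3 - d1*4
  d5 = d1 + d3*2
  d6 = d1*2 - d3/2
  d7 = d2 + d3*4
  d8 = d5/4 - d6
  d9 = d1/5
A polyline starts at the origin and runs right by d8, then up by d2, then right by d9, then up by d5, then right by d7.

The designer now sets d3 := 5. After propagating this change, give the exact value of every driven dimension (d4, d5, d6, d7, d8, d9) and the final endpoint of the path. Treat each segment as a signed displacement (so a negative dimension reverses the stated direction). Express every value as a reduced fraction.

Apply edit: d3 := 5
  d4 = d3 - d1*4 = -15
  d5 = d1 + d3*2 = 15
  d6 = d1*2 - d3/2 = 15/2
  d7 = d2 + d3*4 = 22
  d8 = d5/4 - d6 = -15/4
  d9 = d1/5 = 1
Walk from origin (0, 0):
  seg 1: right by d8 = -15/4 → (-15/4, 0)
  seg 2: up by d2 = 2 → (-15/4, 2)
  seg 3: right by d9 = 1 → (-11/4, 2)
  seg 4: up by d5 = 15 → (-11/4, 17)
  seg 5: right by d7 = 22 → (77/4, 17)

d4 = -15
d5 = 15
d6 = 15/2
d7 = 22
d8 = -15/4
d9 = 1
endpoint = (77/4, 17)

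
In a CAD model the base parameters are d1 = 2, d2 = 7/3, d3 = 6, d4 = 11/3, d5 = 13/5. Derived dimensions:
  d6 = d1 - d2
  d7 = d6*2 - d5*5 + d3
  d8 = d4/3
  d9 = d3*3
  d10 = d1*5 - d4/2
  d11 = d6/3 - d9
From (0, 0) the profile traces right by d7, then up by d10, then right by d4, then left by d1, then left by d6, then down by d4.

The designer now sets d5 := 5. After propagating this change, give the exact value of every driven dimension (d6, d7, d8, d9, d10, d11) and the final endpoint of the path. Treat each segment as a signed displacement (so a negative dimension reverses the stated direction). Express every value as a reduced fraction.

Apply edit: d5 := 5
  d6 = d1 - d2 = -1/3
  d7 = d6*2 - d5*5 + d3 = -59/3
  d8 = d4/3 = 11/9
  d9 = d3*3 = 18
  d10 = d1*5 - d4/2 = 49/6
  d11 = d6/3 - d9 = -163/9
Walk from origin (0, 0):
  seg 1: right by d7 = -59/3 → (-59/3, 0)
  seg 2: up by d10 = 49/6 → (-59/3, 49/6)
  seg 3: right by d4 = 11/3 → (-16, 49/6)
  seg 4: left by d1 = 2 → (-18, 49/6)
  seg 5: left by d6 = -1/3 → (-53/3, 49/6)
  seg 6: down by d4 = 11/3 → (-53/3, 9/2)

d6 = -1/3
d7 = -59/3
d8 = 11/9
d9 = 18
d10 = 49/6
d11 = -163/9
endpoint = (-53/3, 9/2)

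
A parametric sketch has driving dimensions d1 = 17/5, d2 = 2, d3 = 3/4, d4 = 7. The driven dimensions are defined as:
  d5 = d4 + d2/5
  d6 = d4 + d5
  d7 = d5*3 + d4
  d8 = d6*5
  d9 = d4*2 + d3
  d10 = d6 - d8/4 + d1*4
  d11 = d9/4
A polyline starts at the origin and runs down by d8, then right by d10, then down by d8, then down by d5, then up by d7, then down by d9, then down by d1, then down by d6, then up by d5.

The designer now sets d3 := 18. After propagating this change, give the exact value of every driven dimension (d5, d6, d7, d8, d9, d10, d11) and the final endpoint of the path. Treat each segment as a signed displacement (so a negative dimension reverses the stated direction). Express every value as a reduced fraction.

Apply edit: d3 := 18
  d5 = d4 + d2/5 = 37/5
  d6 = d4 + d5 = 72/5
  d7 = d5*3 + d4 = 146/5
  d8 = d6*5 = 72
  d9 = d4*2 + d3 = 32
  d10 = d6 - d8/4 + d1*4 = 10
  d11 = d9/4 = 8
Walk from origin (0, 0):
  seg 1: down by d8 = 72 → (0, -72)
  seg 2: right by d10 = 10 → (10, -72)
  seg 3: down by d8 = 72 → (10, -144)
  seg 4: down by d5 = 37/5 → (10, -757/5)
  seg 5: up by d7 = 146/5 → (10, -611/5)
  seg 6: down by d9 = 32 → (10, -771/5)
  seg 7: down by d1 = 17/5 → (10, -788/5)
  seg 8: down by d6 = 72/5 → (10, -172)
  seg 9: up by d5 = 37/5 → (10, -823/5)

d5 = 37/5
d6 = 72/5
d7 = 146/5
d8 = 72
d9 = 32
d10 = 10
d11 = 8
endpoint = (10, -823/5)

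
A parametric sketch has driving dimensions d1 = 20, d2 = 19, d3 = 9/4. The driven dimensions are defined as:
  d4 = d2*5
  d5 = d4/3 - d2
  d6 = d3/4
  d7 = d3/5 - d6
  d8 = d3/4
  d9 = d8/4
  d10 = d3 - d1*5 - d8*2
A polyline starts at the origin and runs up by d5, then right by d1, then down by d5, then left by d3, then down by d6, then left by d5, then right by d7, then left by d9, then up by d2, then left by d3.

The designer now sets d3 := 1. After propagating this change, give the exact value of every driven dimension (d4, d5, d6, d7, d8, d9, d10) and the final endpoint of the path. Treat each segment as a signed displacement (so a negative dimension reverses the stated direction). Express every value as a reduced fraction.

Apply edit: d3 := 1
  d4 = d2*5 = 95
  d5 = d4/3 - d2 = 38/3
  d6 = d3/4 = 1/4
  d7 = d3/5 - d6 = -1/20
  d8 = d3/4 = 1/4
  d9 = d8/4 = 1/16
  d10 = d3 - d1*5 - d8*2 = -199/2
Walk from origin (0, 0):
  seg 1: up by d5 = 38/3 → (0, 38/3)
  seg 2: right by d1 = 20 → (20, 38/3)
  seg 3: down by d5 = 38/3 → (20, 0)
  seg 4: left by d3 = 1 → (19, 0)
  seg 5: down by d6 = 1/4 → (19, -1/4)
  seg 6: left by d5 = 38/3 → (19/3, -1/4)
  seg 7: right by d7 = -1/20 → (377/60, -1/4)
  seg 8: left by d9 = 1/16 → (1493/240, -1/4)
  seg 9: up by d2 = 19 → (1493/240, 75/4)
  seg 10: left by d3 = 1 → (1253/240, 75/4)

d4 = 95
d5 = 38/3
d6 = 1/4
d7 = -1/20
d8 = 1/4
d9 = 1/16
d10 = -199/2
endpoint = (1253/240, 75/4)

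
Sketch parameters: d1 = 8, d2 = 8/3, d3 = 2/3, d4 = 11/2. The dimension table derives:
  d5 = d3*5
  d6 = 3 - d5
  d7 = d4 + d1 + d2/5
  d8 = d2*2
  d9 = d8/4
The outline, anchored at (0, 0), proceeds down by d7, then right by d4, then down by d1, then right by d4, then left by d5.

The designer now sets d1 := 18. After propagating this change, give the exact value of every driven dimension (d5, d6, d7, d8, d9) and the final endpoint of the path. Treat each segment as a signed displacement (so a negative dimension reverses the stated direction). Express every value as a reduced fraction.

d5 = 10/3
d6 = -1/3
d7 = 721/30
d8 = 16/3
d9 = 4/3
endpoint = (23/3, -1261/30)

Apply edit: d1 := 18
  d5 = d3*5 = 10/3
  d6 = 3 - d5 = -1/3
  d7 = d4 + d1 + d2/5 = 721/30
  d8 = d2*2 = 16/3
  d9 = d8/4 = 4/3
Walk from origin (0, 0):
  seg 1: down by d7 = 721/30 → (0, -721/30)
  seg 2: right by d4 = 11/2 → (11/2, -721/30)
  seg 3: down by d1 = 18 → (11/2, -1261/30)
  seg 4: right by d4 = 11/2 → (11, -1261/30)
  seg 5: left by d5 = 10/3 → (23/3, -1261/30)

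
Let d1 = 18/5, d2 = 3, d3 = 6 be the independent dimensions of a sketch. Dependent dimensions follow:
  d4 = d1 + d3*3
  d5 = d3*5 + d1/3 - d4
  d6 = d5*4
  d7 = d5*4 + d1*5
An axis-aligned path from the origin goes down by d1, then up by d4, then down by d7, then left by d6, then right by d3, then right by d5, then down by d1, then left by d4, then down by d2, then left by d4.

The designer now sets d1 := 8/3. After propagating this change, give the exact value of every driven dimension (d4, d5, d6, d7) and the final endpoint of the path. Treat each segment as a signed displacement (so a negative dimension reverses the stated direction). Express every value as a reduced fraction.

Apply edit: d1 := 8/3
  d4 = d1 + d3*3 = 62/3
  d5 = d3*5 + d1/3 - d4 = 92/9
  d6 = d5*4 = 368/9
  d7 = d5*4 + d1*5 = 488/9
Walk from origin (0, 0):
  seg 1: down by d1 = 8/3 → (0, -8/3)
  seg 2: up by d4 = 62/3 → (0, 18)
  seg 3: down by d7 = 488/9 → (0, -326/9)
  seg 4: left by d6 = 368/9 → (-368/9, -326/9)
  seg 5: right by d3 = 6 → (-314/9, -326/9)
  seg 6: right by d5 = 92/9 → (-74/3, -326/9)
  seg 7: down by d1 = 8/3 → (-74/3, -350/9)
  seg 8: left by d4 = 62/3 → (-136/3, -350/9)
  seg 9: down by d2 = 3 → (-136/3, -377/9)
  seg 10: left by d4 = 62/3 → (-66, -377/9)

d4 = 62/3
d5 = 92/9
d6 = 368/9
d7 = 488/9
endpoint = (-66, -377/9)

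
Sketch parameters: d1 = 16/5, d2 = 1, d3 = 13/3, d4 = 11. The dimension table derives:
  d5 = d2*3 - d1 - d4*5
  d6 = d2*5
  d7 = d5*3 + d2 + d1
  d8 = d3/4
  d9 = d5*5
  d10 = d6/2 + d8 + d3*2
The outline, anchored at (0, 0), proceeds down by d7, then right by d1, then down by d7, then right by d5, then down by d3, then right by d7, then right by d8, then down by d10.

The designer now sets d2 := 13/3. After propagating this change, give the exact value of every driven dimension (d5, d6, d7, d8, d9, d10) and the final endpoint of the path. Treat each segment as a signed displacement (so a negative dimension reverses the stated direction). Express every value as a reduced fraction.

d5 = -226/5
d6 = 65/3
d7 = -1921/15
d8 = 13/12
d9 = -226
d10 = 247/12
endpoint = (-10139/60, 13873/60)

Apply edit: d2 := 13/3
  d5 = d2*3 - d1 - d4*5 = -226/5
  d6 = d2*5 = 65/3
  d7 = d5*3 + d2 + d1 = -1921/15
  d8 = d3/4 = 13/12
  d9 = d5*5 = -226
  d10 = d6/2 + d8 + d3*2 = 247/12
Walk from origin (0, 0):
  seg 1: down by d7 = -1921/15 → (0, 1921/15)
  seg 2: right by d1 = 16/5 → (16/5, 1921/15)
  seg 3: down by d7 = -1921/15 → (16/5, 3842/15)
  seg 4: right by d5 = -226/5 → (-42, 3842/15)
  seg 5: down by d3 = 13/3 → (-42, 1259/5)
  seg 6: right by d7 = -1921/15 → (-2551/15, 1259/5)
  seg 7: right by d8 = 13/12 → (-10139/60, 1259/5)
  seg 8: down by d10 = 247/12 → (-10139/60, 13873/60)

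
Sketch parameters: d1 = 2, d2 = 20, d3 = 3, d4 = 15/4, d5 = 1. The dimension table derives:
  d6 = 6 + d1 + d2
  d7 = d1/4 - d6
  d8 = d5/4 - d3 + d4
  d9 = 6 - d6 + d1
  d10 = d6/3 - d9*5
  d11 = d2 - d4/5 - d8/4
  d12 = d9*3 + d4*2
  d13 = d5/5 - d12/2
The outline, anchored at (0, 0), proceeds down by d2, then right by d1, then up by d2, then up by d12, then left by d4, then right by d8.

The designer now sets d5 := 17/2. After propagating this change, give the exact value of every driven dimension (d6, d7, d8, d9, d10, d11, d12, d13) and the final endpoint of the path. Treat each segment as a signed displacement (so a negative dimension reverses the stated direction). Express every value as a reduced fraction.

d6 = 28
d7 = -55/2
d8 = 23/8
d9 = -20
d10 = 328/3
d11 = 593/32
d12 = -105/2
d13 = 559/20
endpoint = (9/8, -105/2)

Apply edit: d5 := 17/2
  d6 = 6 + d1 + d2 = 28
  d7 = d1/4 - d6 = -55/2
  d8 = d5/4 - d3 + d4 = 23/8
  d9 = 6 - d6 + d1 = -20
  d10 = d6/3 - d9*5 = 328/3
  d11 = d2 - d4/5 - d8/4 = 593/32
  d12 = d9*3 + d4*2 = -105/2
  d13 = d5/5 - d12/2 = 559/20
Walk from origin (0, 0):
  seg 1: down by d2 = 20 → (0, -20)
  seg 2: right by d1 = 2 → (2, -20)
  seg 3: up by d2 = 20 → (2, 0)
  seg 4: up by d12 = -105/2 → (2, -105/2)
  seg 5: left by d4 = 15/4 → (-7/4, -105/2)
  seg 6: right by d8 = 23/8 → (9/8, -105/2)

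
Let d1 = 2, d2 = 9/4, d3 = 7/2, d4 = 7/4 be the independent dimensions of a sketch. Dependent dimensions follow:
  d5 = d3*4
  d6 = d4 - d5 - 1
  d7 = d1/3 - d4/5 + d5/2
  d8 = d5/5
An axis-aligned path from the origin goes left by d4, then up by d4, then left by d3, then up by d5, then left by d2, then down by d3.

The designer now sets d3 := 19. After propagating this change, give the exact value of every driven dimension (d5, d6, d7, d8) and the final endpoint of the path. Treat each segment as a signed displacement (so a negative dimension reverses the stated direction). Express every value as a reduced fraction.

d5 = 76
d6 = -301/4
d7 = 2299/60
d8 = 76/5
endpoint = (-23, 235/4)

Apply edit: d3 := 19
  d5 = d3*4 = 76
  d6 = d4 - d5 - 1 = -301/4
  d7 = d1/3 - d4/5 + d5/2 = 2299/60
  d8 = d5/5 = 76/5
Walk from origin (0, 0):
  seg 1: left by d4 = 7/4 → (-7/4, 0)
  seg 2: up by d4 = 7/4 → (-7/4, 7/4)
  seg 3: left by d3 = 19 → (-83/4, 7/4)
  seg 4: up by d5 = 76 → (-83/4, 311/4)
  seg 5: left by d2 = 9/4 → (-23, 311/4)
  seg 6: down by d3 = 19 → (-23, 235/4)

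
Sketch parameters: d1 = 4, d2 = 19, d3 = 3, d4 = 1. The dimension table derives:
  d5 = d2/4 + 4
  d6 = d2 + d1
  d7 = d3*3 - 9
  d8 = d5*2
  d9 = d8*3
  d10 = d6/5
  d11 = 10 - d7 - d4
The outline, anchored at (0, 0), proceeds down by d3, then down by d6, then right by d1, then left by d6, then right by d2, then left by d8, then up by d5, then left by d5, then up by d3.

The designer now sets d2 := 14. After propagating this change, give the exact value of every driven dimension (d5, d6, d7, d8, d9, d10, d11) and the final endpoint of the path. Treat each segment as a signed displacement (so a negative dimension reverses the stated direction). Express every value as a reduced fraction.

d5 = 15/2
d6 = 18
d7 = 0
d8 = 15
d9 = 45
d10 = 18/5
d11 = 9
endpoint = (-45/2, -21/2)

Apply edit: d2 := 14
  d5 = d2/4 + 4 = 15/2
  d6 = d2 + d1 = 18
  d7 = d3*3 - 9 = 0
  d8 = d5*2 = 15
  d9 = d8*3 = 45
  d10 = d6/5 = 18/5
  d11 = 10 - d7 - d4 = 9
Walk from origin (0, 0):
  seg 1: down by d3 = 3 → (0, -3)
  seg 2: down by d6 = 18 → (0, -21)
  seg 3: right by d1 = 4 → (4, -21)
  seg 4: left by d6 = 18 → (-14, -21)
  seg 5: right by d2 = 14 → (0, -21)
  seg 6: left by d8 = 15 → (-15, -21)
  seg 7: up by d5 = 15/2 → (-15, -27/2)
  seg 8: left by d5 = 15/2 → (-45/2, -27/2)
  seg 9: up by d3 = 3 → (-45/2, -21/2)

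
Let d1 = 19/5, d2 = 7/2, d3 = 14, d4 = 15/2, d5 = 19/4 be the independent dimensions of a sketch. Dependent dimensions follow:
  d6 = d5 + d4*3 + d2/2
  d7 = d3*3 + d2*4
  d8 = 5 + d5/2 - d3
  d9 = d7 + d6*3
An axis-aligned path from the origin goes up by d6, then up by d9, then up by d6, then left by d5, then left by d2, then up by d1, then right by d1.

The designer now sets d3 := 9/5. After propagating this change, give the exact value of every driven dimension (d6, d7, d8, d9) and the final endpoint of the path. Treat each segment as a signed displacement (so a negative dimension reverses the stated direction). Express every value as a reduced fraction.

d6 = 29
d7 = 97/5
d8 = 223/40
d9 = 532/5
endpoint = (-89/20, 841/5)

Apply edit: d3 := 9/5
  d6 = d5 + d4*3 + d2/2 = 29
  d7 = d3*3 + d2*4 = 97/5
  d8 = 5 + d5/2 - d3 = 223/40
  d9 = d7 + d6*3 = 532/5
Walk from origin (0, 0):
  seg 1: up by d6 = 29 → (0, 29)
  seg 2: up by d9 = 532/5 → (0, 677/5)
  seg 3: up by d6 = 29 → (0, 822/5)
  seg 4: left by d5 = 19/4 → (-19/4, 822/5)
  seg 5: left by d2 = 7/2 → (-33/4, 822/5)
  seg 6: up by d1 = 19/5 → (-33/4, 841/5)
  seg 7: right by d1 = 19/5 → (-89/20, 841/5)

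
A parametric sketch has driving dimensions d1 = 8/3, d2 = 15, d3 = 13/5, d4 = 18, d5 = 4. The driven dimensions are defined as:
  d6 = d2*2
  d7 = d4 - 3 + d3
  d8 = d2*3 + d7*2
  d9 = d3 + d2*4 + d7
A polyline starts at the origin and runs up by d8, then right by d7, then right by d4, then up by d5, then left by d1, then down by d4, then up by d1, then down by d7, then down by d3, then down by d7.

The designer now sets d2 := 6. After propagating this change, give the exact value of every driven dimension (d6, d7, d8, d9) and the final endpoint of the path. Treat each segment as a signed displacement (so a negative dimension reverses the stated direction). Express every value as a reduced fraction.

d6 = 12
d7 = 88/5
d8 = 266/5
d9 = 221/5
endpoint = (494/15, 61/15)

Apply edit: d2 := 6
  d6 = d2*2 = 12
  d7 = d4 - 3 + d3 = 88/5
  d8 = d2*3 + d7*2 = 266/5
  d9 = d3 + d2*4 + d7 = 221/5
Walk from origin (0, 0):
  seg 1: up by d8 = 266/5 → (0, 266/5)
  seg 2: right by d7 = 88/5 → (88/5, 266/5)
  seg 3: right by d4 = 18 → (178/5, 266/5)
  seg 4: up by d5 = 4 → (178/5, 286/5)
  seg 5: left by d1 = 8/3 → (494/15, 286/5)
  seg 6: down by d4 = 18 → (494/15, 196/5)
  seg 7: up by d1 = 8/3 → (494/15, 628/15)
  seg 8: down by d7 = 88/5 → (494/15, 364/15)
  seg 9: down by d3 = 13/5 → (494/15, 65/3)
  seg 10: down by d7 = 88/5 → (494/15, 61/15)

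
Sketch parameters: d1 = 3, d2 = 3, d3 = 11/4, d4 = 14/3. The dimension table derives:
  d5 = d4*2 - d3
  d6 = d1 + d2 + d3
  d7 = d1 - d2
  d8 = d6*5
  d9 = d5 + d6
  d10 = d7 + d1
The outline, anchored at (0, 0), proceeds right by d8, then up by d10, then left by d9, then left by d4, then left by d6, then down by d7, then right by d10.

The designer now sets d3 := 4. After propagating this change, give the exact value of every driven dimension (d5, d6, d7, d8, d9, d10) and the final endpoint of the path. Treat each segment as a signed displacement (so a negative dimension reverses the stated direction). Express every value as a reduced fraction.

Apply edit: d3 := 4
  d5 = d4*2 - d3 = 16/3
  d6 = d1 + d2 + d3 = 10
  d7 = d1 - d2 = 0
  d8 = d6*5 = 50
  d9 = d5 + d6 = 46/3
  d10 = d7 + d1 = 3
Walk from origin (0, 0):
  seg 1: right by d8 = 50 → (50, 0)
  seg 2: up by d10 = 3 → (50, 3)
  seg 3: left by d9 = 46/3 → (104/3, 3)
  seg 4: left by d4 = 14/3 → (30, 3)
  seg 5: left by d6 = 10 → (20, 3)
  seg 6: down by d7 = 0 → (20, 3)
  seg 7: right by d10 = 3 → (23, 3)

d5 = 16/3
d6 = 10
d7 = 0
d8 = 50
d9 = 46/3
d10 = 3
endpoint = (23, 3)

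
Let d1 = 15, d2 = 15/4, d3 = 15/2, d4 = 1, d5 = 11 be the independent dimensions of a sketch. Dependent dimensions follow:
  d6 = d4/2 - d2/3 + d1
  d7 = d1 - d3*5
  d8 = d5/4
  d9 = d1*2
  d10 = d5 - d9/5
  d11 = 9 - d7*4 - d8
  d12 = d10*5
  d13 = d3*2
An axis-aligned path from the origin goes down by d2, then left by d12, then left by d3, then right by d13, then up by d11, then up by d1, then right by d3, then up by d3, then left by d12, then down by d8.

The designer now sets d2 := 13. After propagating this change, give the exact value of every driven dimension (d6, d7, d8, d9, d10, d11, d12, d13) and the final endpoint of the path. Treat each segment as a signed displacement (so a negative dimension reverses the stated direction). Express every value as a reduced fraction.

Apply edit: d2 := 13
  d6 = d4/2 - d2/3 + d1 = 67/6
  d7 = d1 - d3*5 = -45/2
  d8 = d5/4 = 11/4
  d9 = d1*2 = 30
  d10 = d5 - d9/5 = 5
  d11 = 9 - d7*4 - d8 = 385/4
  d12 = d10*5 = 25
  d13 = d3*2 = 15
Walk from origin (0, 0):
  seg 1: down by d2 = 13 → (0, -13)
  seg 2: left by d12 = 25 → (-25, -13)
  seg 3: left by d3 = 15/2 → (-65/2, -13)
  seg 4: right by d13 = 15 → (-35/2, -13)
  seg 5: up by d11 = 385/4 → (-35/2, 333/4)
  seg 6: up by d1 = 15 → (-35/2, 393/4)
  seg 7: right by d3 = 15/2 → (-10, 393/4)
  seg 8: up by d3 = 15/2 → (-10, 423/4)
  seg 9: left by d12 = 25 → (-35, 423/4)
  seg 10: down by d8 = 11/4 → (-35, 103)

d6 = 67/6
d7 = -45/2
d8 = 11/4
d9 = 30
d10 = 5
d11 = 385/4
d12 = 25
d13 = 15
endpoint = (-35, 103)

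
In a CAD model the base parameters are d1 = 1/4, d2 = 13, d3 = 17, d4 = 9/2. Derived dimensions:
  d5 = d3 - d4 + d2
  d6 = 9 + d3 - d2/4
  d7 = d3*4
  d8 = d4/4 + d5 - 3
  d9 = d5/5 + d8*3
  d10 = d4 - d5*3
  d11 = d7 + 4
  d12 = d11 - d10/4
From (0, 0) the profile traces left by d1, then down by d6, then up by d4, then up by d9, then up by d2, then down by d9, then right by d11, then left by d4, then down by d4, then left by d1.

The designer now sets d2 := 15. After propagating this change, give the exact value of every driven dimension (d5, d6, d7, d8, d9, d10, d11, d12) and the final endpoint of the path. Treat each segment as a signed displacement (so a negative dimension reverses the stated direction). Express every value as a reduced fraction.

Apply edit: d2 := 15
  d5 = d3 - d4 + d2 = 55/2
  d6 = 9 + d3 - d2/4 = 89/4
  d7 = d3*4 = 68
  d8 = d4/4 + d5 - 3 = 205/8
  d9 = d5/5 + d8*3 = 659/8
  d10 = d4 - d5*3 = -78
  d11 = d7 + 4 = 72
  d12 = d11 - d10/4 = 183/2
Walk from origin (0, 0):
  seg 1: left by d1 = 1/4 → (-1/4, 0)
  seg 2: down by d6 = 89/4 → (-1/4, -89/4)
  seg 3: up by d4 = 9/2 → (-1/4, -71/4)
  seg 4: up by d9 = 659/8 → (-1/4, 517/8)
  seg 5: up by d2 = 15 → (-1/4, 637/8)
  seg 6: down by d9 = 659/8 → (-1/4, -11/4)
  seg 7: right by d11 = 72 → (287/4, -11/4)
  seg 8: left by d4 = 9/2 → (269/4, -11/4)
  seg 9: down by d4 = 9/2 → (269/4, -29/4)
  seg 10: left by d1 = 1/4 → (67, -29/4)

d5 = 55/2
d6 = 89/4
d7 = 68
d8 = 205/8
d9 = 659/8
d10 = -78
d11 = 72
d12 = 183/2
endpoint = (67, -29/4)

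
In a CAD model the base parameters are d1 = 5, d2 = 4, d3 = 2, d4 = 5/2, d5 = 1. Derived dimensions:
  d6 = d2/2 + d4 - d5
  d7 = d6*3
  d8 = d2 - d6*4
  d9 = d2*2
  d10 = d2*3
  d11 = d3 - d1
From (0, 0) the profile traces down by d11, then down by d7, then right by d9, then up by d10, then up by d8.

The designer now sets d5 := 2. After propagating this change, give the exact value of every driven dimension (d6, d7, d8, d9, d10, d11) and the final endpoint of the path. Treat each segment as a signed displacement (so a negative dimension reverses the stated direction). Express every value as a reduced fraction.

Apply edit: d5 := 2
  d6 = d2/2 + d4 - d5 = 5/2
  d7 = d6*3 = 15/2
  d8 = d2 - d6*4 = -6
  d9 = d2*2 = 8
  d10 = d2*3 = 12
  d11 = d3 - d1 = -3
Walk from origin (0, 0):
  seg 1: down by d11 = -3 → (0, 3)
  seg 2: down by d7 = 15/2 → (0, -9/2)
  seg 3: right by d9 = 8 → (8, -9/2)
  seg 4: up by d10 = 12 → (8, 15/2)
  seg 5: up by d8 = -6 → (8, 3/2)

d6 = 5/2
d7 = 15/2
d8 = -6
d9 = 8
d10 = 12
d11 = -3
endpoint = (8, 3/2)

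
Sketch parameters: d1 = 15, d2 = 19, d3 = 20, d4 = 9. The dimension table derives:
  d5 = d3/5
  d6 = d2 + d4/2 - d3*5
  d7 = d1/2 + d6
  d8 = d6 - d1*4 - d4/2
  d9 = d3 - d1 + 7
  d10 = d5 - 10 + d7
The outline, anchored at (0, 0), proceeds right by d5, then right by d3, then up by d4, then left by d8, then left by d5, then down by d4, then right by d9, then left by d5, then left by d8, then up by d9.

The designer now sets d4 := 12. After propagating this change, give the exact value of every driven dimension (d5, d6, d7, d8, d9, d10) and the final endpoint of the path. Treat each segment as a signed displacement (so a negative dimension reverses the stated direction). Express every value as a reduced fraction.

Apply edit: d4 := 12
  d5 = d3/5 = 4
  d6 = d2 + d4/2 - d3*5 = -75
  d7 = d1/2 + d6 = -135/2
  d8 = d6 - d1*4 - d4/2 = -141
  d9 = d3 - d1 + 7 = 12
  d10 = d5 - 10 + d7 = -147/2
Walk from origin (0, 0):
  seg 1: right by d5 = 4 → (4, 0)
  seg 2: right by d3 = 20 → (24, 0)
  seg 3: up by d4 = 12 → (24, 12)
  seg 4: left by d8 = -141 → (165, 12)
  seg 5: left by d5 = 4 → (161, 12)
  seg 6: down by d4 = 12 → (161, 0)
  seg 7: right by d9 = 12 → (173, 0)
  seg 8: left by d5 = 4 → (169, 0)
  seg 9: left by d8 = -141 → (310, 0)
  seg 10: up by d9 = 12 → (310, 12)

d5 = 4
d6 = -75
d7 = -135/2
d8 = -141
d9 = 12
d10 = -147/2
endpoint = (310, 12)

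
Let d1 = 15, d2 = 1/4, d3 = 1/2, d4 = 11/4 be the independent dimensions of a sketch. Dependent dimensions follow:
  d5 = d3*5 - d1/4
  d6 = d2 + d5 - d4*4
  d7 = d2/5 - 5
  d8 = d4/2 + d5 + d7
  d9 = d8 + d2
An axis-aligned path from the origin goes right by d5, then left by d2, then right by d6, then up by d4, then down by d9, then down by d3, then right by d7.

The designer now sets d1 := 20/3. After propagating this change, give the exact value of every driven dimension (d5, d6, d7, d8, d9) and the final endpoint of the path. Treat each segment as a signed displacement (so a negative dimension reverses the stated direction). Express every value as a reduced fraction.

Apply edit: d1 := 20/3
  d5 = d3*5 - d1/4 = 5/6
  d6 = d2 + d5 - d4*4 = -119/12
  d7 = d2/5 - 5 = -99/20
  d8 = d4/2 + d5 + d7 = -329/120
  d9 = d8 + d2 = -299/120
Walk from origin (0, 0):
  seg 1: right by d5 = 5/6 → (5/6, 0)
  seg 2: left by d2 = 1/4 → (7/12, 0)
  seg 3: right by d6 = -119/12 → (-28/3, 0)
  seg 4: up by d4 = 11/4 → (-28/3, 11/4)
  seg 5: down by d9 = -299/120 → (-28/3, 629/120)
  seg 6: down by d3 = 1/2 → (-28/3, 569/120)
  seg 7: right by d7 = -99/20 → (-857/60, 569/120)

d5 = 5/6
d6 = -119/12
d7 = -99/20
d8 = -329/120
d9 = -299/120
endpoint = (-857/60, 569/120)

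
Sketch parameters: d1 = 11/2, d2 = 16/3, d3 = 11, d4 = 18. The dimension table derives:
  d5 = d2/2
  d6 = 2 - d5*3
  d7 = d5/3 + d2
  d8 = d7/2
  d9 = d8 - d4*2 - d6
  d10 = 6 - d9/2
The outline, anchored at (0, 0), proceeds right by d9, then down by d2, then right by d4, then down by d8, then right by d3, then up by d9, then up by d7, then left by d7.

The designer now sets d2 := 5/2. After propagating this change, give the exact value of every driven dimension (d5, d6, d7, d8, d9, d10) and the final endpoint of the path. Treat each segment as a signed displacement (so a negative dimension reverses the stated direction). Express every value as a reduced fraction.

d5 = 5/4
d6 = -7/4
d7 = 35/12
d8 = 35/24
d9 = -787/24
d10 = 1075/48
endpoint = (-161/24, -203/6)

Apply edit: d2 := 5/2
  d5 = d2/2 = 5/4
  d6 = 2 - d5*3 = -7/4
  d7 = d5/3 + d2 = 35/12
  d8 = d7/2 = 35/24
  d9 = d8 - d4*2 - d6 = -787/24
  d10 = 6 - d9/2 = 1075/48
Walk from origin (0, 0):
  seg 1: right by d9 = -787/24 → (-787/24, 0)
  seg 2: down by d2 = 5/2 → (-787/24, -5/2)
  seg 3: right by d4 = 18 → (-355/24, -5/2)
  seg 4: down by d8 = 35/24 → (-355/24, -95/24)
  seg 5: right by d3 = 11 → (-91/24, -95/24)
  seg 6: up by d9 = -787/24 → (-91/24, -147/4)
  seg 7: up by d7 = 35/12 → (-91/24, -203/6)
  seg 8: left by d7 = 35/12 → (-161/24, -203/6)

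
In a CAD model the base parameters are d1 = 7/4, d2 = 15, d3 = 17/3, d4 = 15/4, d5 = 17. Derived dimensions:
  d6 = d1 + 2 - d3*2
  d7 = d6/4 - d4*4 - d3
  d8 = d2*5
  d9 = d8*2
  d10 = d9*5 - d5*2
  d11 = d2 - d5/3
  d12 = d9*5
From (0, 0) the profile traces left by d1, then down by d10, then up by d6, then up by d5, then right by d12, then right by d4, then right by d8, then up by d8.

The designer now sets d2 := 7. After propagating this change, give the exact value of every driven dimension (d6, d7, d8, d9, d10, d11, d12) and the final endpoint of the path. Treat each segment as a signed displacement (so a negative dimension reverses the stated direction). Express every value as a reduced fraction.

d6 = -91/12
d7 = -361/16
d8 = 35
d9 = 70
d10 = 316
d11 = 4/3
d12 = 350
endpoint = (387, -3259/12)

Apply edit: d2 := 7
  d6 = d1 + 2 - d3*2 = -91/12
  d7 = d6/4 - d4*4 - d3 = -361/16
  d8 = d2*5 = 35
  d9 = d8*2 = 70
  d10 = d9*5 - d5*2 = 316
  d11 = d2 - d5/3 = 4/3
  d12 = d9*5 = 350
Walk from origin (0, 0):
  seg 1: left by d1 = 7/4 → (-7/4, 0)
  seg 2: down by d10 = 316 → (-7/4, -316)
  seg 3: up by d6 = -91/12 → (-7/4, -3883/12)
  seg 4: up by d5 = 17 → (-7/4, -3679/12)
  seg 5: right by d12 = 350 → (1393/4, -3679/12)
  seg 6: right by d4 = 15/4 → (352, -3679/12)
  seg 7: right by d8 = 35 → (387, -3679/12)
  seg 8: up by d8 = 35 → (387, -3259/12)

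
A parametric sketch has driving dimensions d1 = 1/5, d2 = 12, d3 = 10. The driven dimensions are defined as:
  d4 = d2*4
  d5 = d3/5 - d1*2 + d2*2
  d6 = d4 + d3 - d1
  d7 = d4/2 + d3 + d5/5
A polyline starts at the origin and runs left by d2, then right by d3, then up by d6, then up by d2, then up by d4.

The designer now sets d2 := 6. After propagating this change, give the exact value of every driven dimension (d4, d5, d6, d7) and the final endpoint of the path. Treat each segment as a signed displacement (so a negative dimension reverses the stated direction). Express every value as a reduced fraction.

Apply edit: d2 := 6
  d4 = d2*4 = 24
  d5 = d3/5 - d1*2 + d2*2 = 68/5
  d6 = d4 + d3 - d1 = 169/5
  d7 = d4/2 + d3 + d5/5 = 618/25
Walk from origin (0, 0):
  seg 1: left by d2 = 6 → (-6, 0)
  seg 2: right by d3 = 10 → (4, 0)
  seg 3: up by d6 = 169/5 → (4, 169/5)
  seg 4: up by d2 = 6 → (4, 199/5)
  seg 5: up by d4 = 24 → (4, 319/5)

d4 = 24
d5 = 68/5
d6 = 169/5
d7 = 618/25
endpoint = (4, 319/5)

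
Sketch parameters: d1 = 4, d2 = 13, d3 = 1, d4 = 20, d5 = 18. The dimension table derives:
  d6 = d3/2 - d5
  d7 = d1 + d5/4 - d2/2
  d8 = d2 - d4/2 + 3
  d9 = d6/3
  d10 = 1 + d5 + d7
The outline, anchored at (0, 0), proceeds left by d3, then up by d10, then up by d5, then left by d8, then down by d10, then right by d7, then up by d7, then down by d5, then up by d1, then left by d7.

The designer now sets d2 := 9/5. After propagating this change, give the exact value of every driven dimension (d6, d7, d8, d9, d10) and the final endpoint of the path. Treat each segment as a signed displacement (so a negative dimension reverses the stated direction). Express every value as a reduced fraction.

Apply edit: d2 := 9/5
  d6 = d3/2 - d5 = -35/2
  d7 = d1 + d5/4 - d2/2 = 38/5
  d8 = d2 - d4/2 + 3 = -26/5
  d9 = d6/3 = -35/6
  d10 = 1 + d5 + d7 = 133/5
Walk from origin (0, 0):
  seg 1: left by d3 = 1 → (-1, 0)
  seg 2: up by d10 = 133/5 → (-1, 133/5)
  seg 3: up by d5 = 18 → (-1, 223/5)
  seg 4: left by d8 = -26/5 → (21/5, 223/5)
  seg 5: down by d10 = 133/5 → (21/5, 18)
  seg 6: right by d7 = 38/5 → (59/5, 18)
  seg 7: up by d7 = 38/5 → (59/5, 128/5)
  seg 8: down by d5 = 18 → (59/5, 38/5)
  seg 9: up by d1 = 4 → (59/5, 58/5)
  seg 10: left by d7 = 38/5 → (21/5, 58/5)

d6 = -35/2
d7 = 38/5
d8 = -26/5
d9 = -35/6
d10 = 133/5
endpoint = (21/5, 58/5)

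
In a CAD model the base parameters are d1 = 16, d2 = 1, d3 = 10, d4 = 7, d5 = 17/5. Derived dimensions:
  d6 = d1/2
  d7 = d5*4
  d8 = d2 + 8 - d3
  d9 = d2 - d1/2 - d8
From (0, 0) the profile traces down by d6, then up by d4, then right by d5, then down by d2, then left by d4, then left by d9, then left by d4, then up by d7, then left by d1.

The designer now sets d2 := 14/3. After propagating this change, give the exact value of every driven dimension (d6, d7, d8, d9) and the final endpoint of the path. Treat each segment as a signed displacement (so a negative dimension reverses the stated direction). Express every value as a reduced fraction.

Apply edit: d2 := 14/3
  d6 = d1/2 = 8
  d7 = d5*4 = 68/5
  d8 = d2 + 8 - d3 = 8/3
  d9 = d2 - d1/2 - d8 = -6
Walk from origin (0, 0):
  seg 1: down by d6 = 8 → (0, -8)
  seg 2: up by d4 = 7 → (0, -1)
  seg 3: right by d5 = 17/5 → (17/5, -1)
  seg 4: down by d2 = 14/3 → (17/5, -17/3)
  seg 5: left by d4 = 7 → (-18/5, -17/3)
  seg 6: left by d9 = -6 → (12/5, -17/3)
  seg 7: left by d4 = 7 → (-23/5, -17/3)
  seg 8: up by d7 = 68/5 → (-23/5, 119/15)
  seg 9: left by d1 = 16 → (-103/5, 119/15)

d6 = 8
d7 = 68/5
d8 = 8/3
d9 = -6
endpoint = (-103/5, 119/15)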